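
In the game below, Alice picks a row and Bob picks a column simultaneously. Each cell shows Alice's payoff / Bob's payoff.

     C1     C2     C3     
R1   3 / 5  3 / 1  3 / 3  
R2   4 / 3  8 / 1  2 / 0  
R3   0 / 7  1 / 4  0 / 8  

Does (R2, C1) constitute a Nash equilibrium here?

Yes

Holding Bob at C1: Alice gets 4 from R2, versus 3 from R1, 0 from R3. No profitable deviation for Alice.
Holding Alice at R2: Bob gets 3 from C1, versus 1 from C2, 0 from C3. No profitable deviation for Bob either.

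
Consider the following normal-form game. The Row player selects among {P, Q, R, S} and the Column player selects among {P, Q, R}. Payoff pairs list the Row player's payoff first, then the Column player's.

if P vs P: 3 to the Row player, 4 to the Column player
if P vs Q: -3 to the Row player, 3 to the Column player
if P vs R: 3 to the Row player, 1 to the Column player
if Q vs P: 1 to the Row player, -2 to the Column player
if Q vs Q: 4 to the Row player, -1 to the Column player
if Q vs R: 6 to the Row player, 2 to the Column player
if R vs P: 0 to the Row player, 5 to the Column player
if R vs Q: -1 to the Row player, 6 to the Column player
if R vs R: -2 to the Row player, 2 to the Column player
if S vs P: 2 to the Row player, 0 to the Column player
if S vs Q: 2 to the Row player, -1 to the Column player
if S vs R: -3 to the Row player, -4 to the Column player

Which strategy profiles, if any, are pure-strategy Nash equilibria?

(P, P) and (Q, R)

Check mutual best responses: a cell is a NE iff neither player can gain by unilaterally deviating.
The Row player's best responses — vs P: P (payoff 3); vs Q: Q (payoff 4); vs R: Q (payoff 6).
The Column player's best responses — vs P: P (payoff 4); vs Q: R (payoff 2); vs R: Q (payoff 6); vs S: P (payoff 0).
Mutual best responses occur at (P, P) and (Q, R); at each, neither player gains by switching.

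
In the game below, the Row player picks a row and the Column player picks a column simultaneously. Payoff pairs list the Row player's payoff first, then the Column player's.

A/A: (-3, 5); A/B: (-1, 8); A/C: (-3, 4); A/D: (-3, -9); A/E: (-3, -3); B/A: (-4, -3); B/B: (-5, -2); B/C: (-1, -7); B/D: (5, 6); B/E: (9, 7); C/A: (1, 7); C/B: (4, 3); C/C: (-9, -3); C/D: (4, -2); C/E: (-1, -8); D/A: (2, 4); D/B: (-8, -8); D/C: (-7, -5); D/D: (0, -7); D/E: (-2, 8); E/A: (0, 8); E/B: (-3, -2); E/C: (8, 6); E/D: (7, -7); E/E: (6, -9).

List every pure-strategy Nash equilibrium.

(B, E)

Find each player's best response to every opponent strategy; NE are the intersections.
The Row player's best responses — vs A: D (payoff 2); vs B: C (payoff 4); vs C: E (payoff 8); vs D: E (payoff 7); vs E: B (payoff 9).
The Column player's best responses — vs A: B (payoff 8); vs B: E (payoff 7); vs C: A (payoff 7); vs D: E (payoff 8); vs E: A (payoff 8).
The only mutual best response is (B, E); neither player gains by switching there.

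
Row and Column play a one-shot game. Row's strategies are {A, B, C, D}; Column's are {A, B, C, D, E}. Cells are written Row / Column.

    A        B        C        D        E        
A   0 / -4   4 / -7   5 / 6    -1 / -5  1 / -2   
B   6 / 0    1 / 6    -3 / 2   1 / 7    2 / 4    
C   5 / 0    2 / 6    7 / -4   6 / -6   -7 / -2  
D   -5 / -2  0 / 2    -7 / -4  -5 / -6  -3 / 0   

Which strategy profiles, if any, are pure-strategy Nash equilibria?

No pure-strategy Nash equilibrium

Check mutual best responses: a cell is a NE iff neither player can gain by unilaterally deviating.
Row's best responses — vs A: B (payoff 6); vs B: A (payoff 4); vs C: C (payoff 7); vs D: C (payoff 6); vs E: B (payoff 2).
Column's best responses — vs A: C (payoff 6); vs B: D (payoff 7); vs C: B (payoff 6); vs D: B (payoff 2).
No cell has both players best-responding. For instance, Row's best reply to A is B, but against B Column prefers D over A.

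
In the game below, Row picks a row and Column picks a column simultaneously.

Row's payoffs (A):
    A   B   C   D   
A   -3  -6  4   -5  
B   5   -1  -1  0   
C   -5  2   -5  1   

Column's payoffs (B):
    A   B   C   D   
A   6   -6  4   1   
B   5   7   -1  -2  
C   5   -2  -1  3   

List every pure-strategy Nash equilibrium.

No pure-strategy Nash equilibrium

Check mutual best responses: a cell is a NE iff neither player can gain by unilaterally deviating.
Row's best responses — vs A: B (payoff 5); vs B: C (payoff 2); vs C: A (payoff 4); vs D: C (payoff 1).
Column's best responses — vs A: A (payoff 6); vs B: B (payoff 7); vs C: A (payoff 5).
No cell has both players best-responding. For instance, Row's best reply to D is C, but against C Column prefers A over D.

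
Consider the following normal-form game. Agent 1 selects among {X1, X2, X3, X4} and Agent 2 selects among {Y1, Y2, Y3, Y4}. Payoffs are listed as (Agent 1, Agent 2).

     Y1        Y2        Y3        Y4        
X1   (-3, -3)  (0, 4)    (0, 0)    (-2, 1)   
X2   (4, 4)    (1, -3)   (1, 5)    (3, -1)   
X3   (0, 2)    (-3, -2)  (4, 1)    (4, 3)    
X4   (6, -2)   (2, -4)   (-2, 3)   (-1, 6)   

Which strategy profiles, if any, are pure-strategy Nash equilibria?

Check mutual best responses: a cell is a NE iff neither player can gain by unilaterally deviating.
Agent 1's best responses — vs Y1: X4 (payoff 6); vs Y2: X4 (payoff 2); vs Y3: X3 (payoff 4); vs Y4: X3 (payoff 4).
Agent 2's best responses — vs X1: Y2 (payoff 4); vs X2: Y3 (payoff 5); vs X3: Y4 (payoff 3); vs X4: Y4 (payoff 6).
The only mutual best response is (X3, Y4); neither player gains by switching there.

(X3, Y4)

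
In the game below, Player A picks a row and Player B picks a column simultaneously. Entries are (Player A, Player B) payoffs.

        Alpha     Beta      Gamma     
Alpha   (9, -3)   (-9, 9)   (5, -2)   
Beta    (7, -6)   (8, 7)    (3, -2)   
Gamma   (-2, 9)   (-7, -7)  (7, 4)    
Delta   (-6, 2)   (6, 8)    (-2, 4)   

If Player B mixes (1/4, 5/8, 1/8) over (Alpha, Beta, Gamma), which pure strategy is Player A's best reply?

Compute Player A's expected payoff from each pure strategy against the given mix.
Alpha: (1/4)·9 + (5/8)·(-9) + (1/8)·5 = -11/4
Beta: (1/4)·7 + (5/8)·8 + (1/8)·3 = 57/8
Gamma: (1/4)·(-2) + (5/8)·(-7) + (1/8)·7 = -4
Delta: (1/4)·(-6) + (5/8)·6 + (1/8)·(-2) = 2
Highest expected payoff is 57/8, from Beta.

Beta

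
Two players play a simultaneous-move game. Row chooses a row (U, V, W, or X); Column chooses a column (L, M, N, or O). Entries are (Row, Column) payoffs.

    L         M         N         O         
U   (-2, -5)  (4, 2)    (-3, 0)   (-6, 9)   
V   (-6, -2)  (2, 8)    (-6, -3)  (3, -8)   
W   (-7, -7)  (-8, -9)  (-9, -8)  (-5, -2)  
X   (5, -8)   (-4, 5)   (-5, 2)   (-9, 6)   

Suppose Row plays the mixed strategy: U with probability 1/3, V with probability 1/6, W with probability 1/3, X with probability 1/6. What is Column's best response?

Compute Column's expected payoff from each pure strategy against the given mix.
L: (1/3)·(-5) + (1/6)·(-2) + (1/3)·(-7) + (1/6)·(-8) = -17/3
M: (1/3)·2 + (1/6)·8 + (1/3)·(-9) + (1/6)·5 = -1/6
N: (1/3)·0 + (1/6)·(-3) + (1/3)·(-8) + (1/6)·2 = -17/6
O: (1/3)·9 + (1/6)·(-8) + (1/3)·(-2) + (1/6)·6 = 2
Highest expected payoff is 2, from O.

O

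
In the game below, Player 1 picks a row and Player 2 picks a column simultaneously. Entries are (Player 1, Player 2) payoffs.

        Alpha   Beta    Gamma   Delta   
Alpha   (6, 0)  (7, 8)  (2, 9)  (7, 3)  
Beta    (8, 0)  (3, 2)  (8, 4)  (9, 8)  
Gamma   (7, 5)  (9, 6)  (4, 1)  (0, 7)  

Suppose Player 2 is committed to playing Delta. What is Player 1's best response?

With Player 2 fixed at Delta, Player 1's payoffs are: Alpha → 7, Beta → 9, Gamma → 0.
The maximum is 9, achieved by Beta.

Beta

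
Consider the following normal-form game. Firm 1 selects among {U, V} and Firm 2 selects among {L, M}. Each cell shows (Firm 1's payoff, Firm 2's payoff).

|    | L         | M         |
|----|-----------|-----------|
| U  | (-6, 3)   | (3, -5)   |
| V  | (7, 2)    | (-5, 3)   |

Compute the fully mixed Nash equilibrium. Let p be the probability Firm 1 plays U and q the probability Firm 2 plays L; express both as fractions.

Each player's mixing probability is pinned down by making the *other* player indifferent.
Firm 2 indifferent between L and M: p·3 + (1−p)·2 = p·(-5) + (1−p)·3 ⟹ 2 + 1p = 3 + (-8)p ⟹ p = 1/9.
Firm 1 indifferent between U and V: q·(-6) + (1−q)·3 = q·7 + (1−q)·(-5) ⟹ 3 + (-9)q = (-5) + 12q ⟹ q = 8/21.

p = 1/9, q = 8/21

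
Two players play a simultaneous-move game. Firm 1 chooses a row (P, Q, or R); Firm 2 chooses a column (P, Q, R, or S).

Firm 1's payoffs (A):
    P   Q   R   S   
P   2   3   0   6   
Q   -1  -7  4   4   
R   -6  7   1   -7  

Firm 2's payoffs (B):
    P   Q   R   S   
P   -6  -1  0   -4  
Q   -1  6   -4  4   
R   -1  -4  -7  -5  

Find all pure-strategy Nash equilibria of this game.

None

Check mutual best responses: a cell is a NE iff neither player can gain by unilaterally deviating.
Firm 1's best responses — vs P: P (payoff 2); vs Q: R (payoff 7); vs R: Q (payoff 4); vs S: P (payoff 6).
Firm 2's best responses — vs P: R (payoff 0); vs Q: Q (payoff 6); vs R: P (payoff -1).
No cell has both players best-responding. For instance, Firm 1's best reply to P is P, but against P Firm 2 prefers R over P.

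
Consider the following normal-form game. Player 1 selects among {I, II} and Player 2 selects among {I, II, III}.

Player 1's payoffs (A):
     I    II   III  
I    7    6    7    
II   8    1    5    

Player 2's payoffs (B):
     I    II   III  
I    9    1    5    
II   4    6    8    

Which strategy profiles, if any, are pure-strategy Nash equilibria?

There is no pure-strategy Nash equilibrium

Check mutual best responses: a cell is a NE iff neither player can gain by unilaterally deviating.
Player 1's best responses — vs I: II (payoff 8); vs II: I (payoff 6); vs III: I (payoff 7).
Player 2's best responses — vs I: I (payoff 9); vs II: III (payoff 8).
No cell has both players best-responding. For instance, Player 1's best reply to II is I, but against I Player 2 prefers I over II.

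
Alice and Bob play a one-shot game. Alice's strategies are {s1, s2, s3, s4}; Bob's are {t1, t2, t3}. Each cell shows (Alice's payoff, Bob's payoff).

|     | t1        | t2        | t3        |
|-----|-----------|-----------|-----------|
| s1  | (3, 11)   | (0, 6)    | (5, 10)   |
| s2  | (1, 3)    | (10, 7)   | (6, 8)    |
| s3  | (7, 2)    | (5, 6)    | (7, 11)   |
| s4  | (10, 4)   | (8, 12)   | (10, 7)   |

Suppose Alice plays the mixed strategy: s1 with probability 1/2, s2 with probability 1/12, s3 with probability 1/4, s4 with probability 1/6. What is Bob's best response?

t3

Bob's best reply maximizes expected payoff against the mix.
t1: (1/2)·11 + (1/12)·3 + (1/4)·2 + (1/6)·4 = 83/12
t2: (1/2)·6 + (1/12)·7 + (1/4)·6 + (1/6)·12 = 85/12
t3: (1/2)·10 + (1/12)·8 + (1/4)·11 + (1/6)·7 = 115/12
Highest expected payoff is 115/12, from t3.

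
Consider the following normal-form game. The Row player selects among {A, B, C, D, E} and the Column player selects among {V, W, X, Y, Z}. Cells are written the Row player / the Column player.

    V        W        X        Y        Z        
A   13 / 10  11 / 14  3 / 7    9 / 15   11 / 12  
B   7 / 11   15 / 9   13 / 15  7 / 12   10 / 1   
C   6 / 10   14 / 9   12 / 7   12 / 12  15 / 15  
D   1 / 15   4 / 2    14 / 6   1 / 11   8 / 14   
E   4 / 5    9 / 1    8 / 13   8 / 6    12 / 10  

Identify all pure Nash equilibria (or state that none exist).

Check mutual best responses: a cell is a NE iff neither player can gain by unilaterally deviating.
The Row player's best responses — vs V: A (payoff 13); vs W: B (payoff 15); vs X: D (payoff 14); vs Y: C (payoff 12); vs Z: C (payoff 15).
The Column player's best responses — vs A: Y (payoff 15); vs B: X (payoff 15); vs C: Z (payoff 15); vs D: V (payoff 15); vs E: X (payoff 13).
The only mutual best response is (C, Z); neither player gains by switching there.

(C, Z)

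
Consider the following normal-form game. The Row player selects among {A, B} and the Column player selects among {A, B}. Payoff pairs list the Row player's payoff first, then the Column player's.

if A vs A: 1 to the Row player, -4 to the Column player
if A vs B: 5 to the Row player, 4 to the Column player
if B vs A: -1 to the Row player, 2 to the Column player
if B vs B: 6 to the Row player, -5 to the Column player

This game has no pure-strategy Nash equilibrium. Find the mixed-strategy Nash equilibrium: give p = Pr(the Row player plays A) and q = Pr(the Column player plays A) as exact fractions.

In a mixed NE each player is indifferent between their pure strategies, so the opponent's mix sets the indifference.
The Column player indifferent between A and B: p·(-4) + (1−p)·2 = p·4 + (1−p)·(-5) ⟹ 2 + (-6)p = (-5) + 9p ⟹ p = 7/15.
The Row player indifferent between A and B: q·1 + (1−q)·5 = q·(-1) + (1−q)·6 ⟹ 5 + (-4)q = 6 + (-7)q ⟹ q = 1/3.

p = 7/15, q = 1/3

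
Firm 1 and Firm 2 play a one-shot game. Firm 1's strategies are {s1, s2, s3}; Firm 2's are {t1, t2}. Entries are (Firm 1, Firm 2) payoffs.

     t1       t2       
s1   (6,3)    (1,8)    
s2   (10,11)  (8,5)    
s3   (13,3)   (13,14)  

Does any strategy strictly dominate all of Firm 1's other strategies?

s3

Check whether one of Firm 1's strategies beats all alternatives regardless of what the opponent does.
s3 strictly dominates: vs t1: 13 > each of {6, 10}; vs t2: 13 > each of {1, 8}.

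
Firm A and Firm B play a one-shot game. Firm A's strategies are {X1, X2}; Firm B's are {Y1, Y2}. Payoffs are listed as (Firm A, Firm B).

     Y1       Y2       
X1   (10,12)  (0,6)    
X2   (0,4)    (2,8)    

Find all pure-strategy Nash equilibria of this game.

Find each player's best response to every opponent strategy; NE are the intersections.
Firm A's best responses — vs Y1: X1 (payoff 10); vs Y2: X2 (payoff 2).
Firm B's best responses — vs X1: Y1 (payoff 12); vs X2: Y2 (payoff 8).
Mutual best responses occur at (X1, Y1) and (X2, Y2); at each, neither player gains by switching.

(X1, Y1) and (X2, Y2)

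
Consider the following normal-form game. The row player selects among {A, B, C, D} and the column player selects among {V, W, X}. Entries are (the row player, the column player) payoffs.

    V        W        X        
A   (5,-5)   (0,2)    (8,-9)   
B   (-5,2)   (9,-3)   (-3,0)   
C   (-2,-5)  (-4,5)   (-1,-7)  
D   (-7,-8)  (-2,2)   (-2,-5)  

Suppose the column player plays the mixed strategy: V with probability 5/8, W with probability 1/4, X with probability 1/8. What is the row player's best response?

Compute the row player's expected payoff from each pure strategy against the given mix.
A: (5/8)·5 + (1/4)·0 + (1/8)·8 = 33/8
B: (5/8)·(-5) + (1/4)·9 + (1/8)·(-3) = -5/4
C: (5/8)·(-2) + (1/4)·(-4) + (1/8)·(-1) = -19/8
D: (5/8)·(-7) + (1/4)·(-2) + (1/8)·(-2) = -41/8
Highest expected payoff is 33/8, from A.

A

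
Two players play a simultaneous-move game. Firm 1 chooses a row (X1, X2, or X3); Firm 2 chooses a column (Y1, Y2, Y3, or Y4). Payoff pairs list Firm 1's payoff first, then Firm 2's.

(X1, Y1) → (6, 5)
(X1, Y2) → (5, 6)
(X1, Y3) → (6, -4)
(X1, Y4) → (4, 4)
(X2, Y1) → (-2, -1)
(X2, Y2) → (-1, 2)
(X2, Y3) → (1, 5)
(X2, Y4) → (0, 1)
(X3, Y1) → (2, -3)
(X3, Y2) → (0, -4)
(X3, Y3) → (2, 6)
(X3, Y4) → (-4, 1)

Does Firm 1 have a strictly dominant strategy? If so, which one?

Check whether one of Firm 1's strategies beats all alternatives regardless of what the opponent does.
X1 strictly dominates: vs Y1: 6 > each of {-2, 2}; vs Y2: 5 > each of {-1, 0}; vs Y3: 6 > each of {1, 2}; vs Y4: 4 > each of {0, -4}.

X1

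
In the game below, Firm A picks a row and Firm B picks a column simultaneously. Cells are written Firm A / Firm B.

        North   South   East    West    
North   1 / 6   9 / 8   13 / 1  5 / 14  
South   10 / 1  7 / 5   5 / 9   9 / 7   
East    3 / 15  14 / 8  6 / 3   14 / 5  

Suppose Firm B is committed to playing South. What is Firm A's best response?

East

With Firm B fixed at South, Firm A's payoffs are: North → 9, South → 7, East → 14.
The maximum is 14, achieved by East.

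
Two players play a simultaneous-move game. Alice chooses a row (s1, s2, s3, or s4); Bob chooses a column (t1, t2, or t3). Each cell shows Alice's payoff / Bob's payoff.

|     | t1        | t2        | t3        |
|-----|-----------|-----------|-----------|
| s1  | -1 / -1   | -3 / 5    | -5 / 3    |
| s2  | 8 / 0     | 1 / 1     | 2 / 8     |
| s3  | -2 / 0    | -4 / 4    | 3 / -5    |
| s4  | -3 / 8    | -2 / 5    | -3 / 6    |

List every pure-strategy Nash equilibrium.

Check mutual best responses: a cell is a NE iff neither player can gain by unilaterally deviating.
Alice's best responses — vs t1: s2 (payoff 8); vs t2: s2 (payoff 1); vs t3: s3 (payoff 3).
Bob's best responses — vs s1: t2 (payoff 5); vs s2: t3 (payoff 8); vs s3: t2 (payoff 4); vs s4: t1 (payoff 8).
No cell has both players best-responding. For instance, Alice's best reply to t2 is s2, but against s2 Bob prefers t3 over t2.

None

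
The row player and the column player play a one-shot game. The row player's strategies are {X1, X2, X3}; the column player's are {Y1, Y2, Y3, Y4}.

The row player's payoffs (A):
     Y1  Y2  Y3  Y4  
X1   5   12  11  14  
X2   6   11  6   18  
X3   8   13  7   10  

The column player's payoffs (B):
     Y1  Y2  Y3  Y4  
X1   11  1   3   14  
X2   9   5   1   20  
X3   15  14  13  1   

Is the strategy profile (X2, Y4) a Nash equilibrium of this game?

Holding the column player at Y4: the row player gets 18 from X2, versus 14 from X1, 10 from X3. No profitable deviation for the row player.
Holding the row player at X2: the column player gets 20 from Y4, versus 9 from Y1, 5 from Y2, 1 from Y3. No profitable deviation for the column player either.

Yes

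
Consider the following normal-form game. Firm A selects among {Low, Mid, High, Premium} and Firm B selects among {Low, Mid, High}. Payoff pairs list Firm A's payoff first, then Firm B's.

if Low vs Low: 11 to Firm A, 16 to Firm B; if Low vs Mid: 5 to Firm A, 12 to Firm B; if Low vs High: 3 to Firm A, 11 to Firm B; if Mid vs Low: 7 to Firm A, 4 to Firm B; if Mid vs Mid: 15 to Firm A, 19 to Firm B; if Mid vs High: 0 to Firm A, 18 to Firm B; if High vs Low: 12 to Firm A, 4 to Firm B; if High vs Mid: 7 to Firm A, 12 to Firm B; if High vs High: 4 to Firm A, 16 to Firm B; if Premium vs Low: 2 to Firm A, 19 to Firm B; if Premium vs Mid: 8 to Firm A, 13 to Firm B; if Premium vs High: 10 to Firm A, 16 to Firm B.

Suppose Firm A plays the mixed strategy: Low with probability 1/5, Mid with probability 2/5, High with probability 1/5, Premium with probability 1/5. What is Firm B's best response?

Firm B's best reply maximizes expected payoff against the mix.
Low: (1/5)·16 + (2/5)·4 + (1/5)·4 + (1/5)·19 = 47/5
Mid: (1/5)·12 + (2/5)·19 + (1/5)·12 + (1/5)·13 = 15
High: (1/5)·11 + (2/5)·18 + (1/5)·16 + (1/5)·16 = 79/5
Highest expected payoff is 79/5, from High.

High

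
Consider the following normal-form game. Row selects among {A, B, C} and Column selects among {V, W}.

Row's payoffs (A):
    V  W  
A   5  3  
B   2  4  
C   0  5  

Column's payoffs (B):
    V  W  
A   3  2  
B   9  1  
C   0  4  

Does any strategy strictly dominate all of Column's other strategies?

None

A strategy is strictly dominant if it gives Column a strictly higher payoff than every other strategy, against every choice by the opponent.
V is not dominant: against C, W gives 4 > 0.
W is not dominant: against A, V gives 3 > 2.
No single strategy is best against every opponent action.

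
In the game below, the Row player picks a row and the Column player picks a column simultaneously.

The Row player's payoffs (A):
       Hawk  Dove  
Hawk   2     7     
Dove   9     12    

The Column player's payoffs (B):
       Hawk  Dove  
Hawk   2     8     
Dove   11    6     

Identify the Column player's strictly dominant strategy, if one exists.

Check whether one of the Column player's strategies beats all alternatives regardless of what the opponent does.
Hawk is not dominant: against Hawk, Dove gives 8 > 2.
Dove is not dominant: against Dove, Hawk gives 11 > 6.
No single strategy is best against every opponent action.

None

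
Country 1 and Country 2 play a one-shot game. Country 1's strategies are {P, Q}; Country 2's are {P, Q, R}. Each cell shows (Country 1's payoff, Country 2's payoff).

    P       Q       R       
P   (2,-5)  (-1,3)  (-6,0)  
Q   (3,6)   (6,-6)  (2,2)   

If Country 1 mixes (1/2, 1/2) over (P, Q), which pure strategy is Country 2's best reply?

Country 2's best reply maximizes expected payoff against the mix.
P: (1/2)·(-5) + (1/2)·6 = 1/2
Q: (1/2)·3 + (1/2)·(-6) = -3/2
R: (1/2)·0 + (1/2)·2 = 1
Highest expected payoff is 1, from R.

R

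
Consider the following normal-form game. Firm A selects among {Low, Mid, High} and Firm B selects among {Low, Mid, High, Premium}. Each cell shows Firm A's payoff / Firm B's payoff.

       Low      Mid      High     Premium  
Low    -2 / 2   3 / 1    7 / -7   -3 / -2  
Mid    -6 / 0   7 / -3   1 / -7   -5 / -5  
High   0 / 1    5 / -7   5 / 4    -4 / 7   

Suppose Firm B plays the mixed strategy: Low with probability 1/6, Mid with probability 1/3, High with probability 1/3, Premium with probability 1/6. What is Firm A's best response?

High

Firm A's best reply maximizes expected payoff against the mix.
Low: (1/6)·(-2) + (1/3)·3 + (1/3)·7 + (1/6)·(-3) = 5/2
Mid: (1/6)·(-6) + (1/3)·7 + (1/3)·1 + (1/6)·(-5) = 5/6
High: (1/6)·0 + (1/3)·5 + (1/3)·5 + (1/6)·(-4) = 8/3
Highest expected payoff is 8/3, from High.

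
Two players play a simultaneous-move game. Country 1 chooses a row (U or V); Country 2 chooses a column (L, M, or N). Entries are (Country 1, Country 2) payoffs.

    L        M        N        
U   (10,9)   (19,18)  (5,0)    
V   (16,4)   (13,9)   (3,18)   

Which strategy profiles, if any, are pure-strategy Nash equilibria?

(U, M)

Find each player's best response to every opponent strategy; NE are the intersections.
Country 1's best responses — vs L: V (payoff 16); vs M: U (payoff 19); vs N: U (payoff 5).
Country 2's best responses — vs U: M (payoff 18); vs V: N (payoff 18).
The only mutual best response is (U, M); neither player gains by switching there.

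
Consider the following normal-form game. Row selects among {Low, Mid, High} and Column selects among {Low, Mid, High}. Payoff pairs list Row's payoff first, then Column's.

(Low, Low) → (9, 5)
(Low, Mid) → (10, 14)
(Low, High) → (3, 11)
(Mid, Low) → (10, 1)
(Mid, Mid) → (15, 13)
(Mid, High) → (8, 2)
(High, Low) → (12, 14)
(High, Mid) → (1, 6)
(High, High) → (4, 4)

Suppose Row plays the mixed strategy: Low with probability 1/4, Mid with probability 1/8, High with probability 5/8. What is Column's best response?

Compute Column's expected payoff from each pure strategy against the given mix.
Low: (1/4)·5 + (1/8)·1 + (5/8)·14 = 81/8
Mid: (1/4)·14 + (1/8)·13 + (5/8)·6 = 71/8
High: (1/4)·11 + (1/8)·2 + (5/8)·4 = 11/2
Highest expected payoff is 81/8, from Low.

Low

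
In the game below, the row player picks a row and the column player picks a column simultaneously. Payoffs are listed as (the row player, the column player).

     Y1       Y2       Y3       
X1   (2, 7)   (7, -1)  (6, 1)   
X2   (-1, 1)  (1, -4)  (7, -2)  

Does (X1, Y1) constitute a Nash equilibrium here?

Holding the column player at Y1: the row player gets 2 from X1, versus -1 from X2. No profitable deviation for the row player.
Holding the row player at X1: the column player gets 7 from Y1, versus -1 from Y2, 1 from Y3. No profitable deviation for the column player either.

Yes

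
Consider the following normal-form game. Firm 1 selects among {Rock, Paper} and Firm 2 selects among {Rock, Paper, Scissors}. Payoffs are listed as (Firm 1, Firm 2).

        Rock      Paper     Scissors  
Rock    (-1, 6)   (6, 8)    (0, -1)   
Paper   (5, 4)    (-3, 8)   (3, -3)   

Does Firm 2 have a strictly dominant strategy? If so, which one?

A strategy is strictly dominant if it gives Firm 2 a strictly higher payoff than every other strategy, against every choice by the opponent.
Paper strictly dominates: vs Rock: 8 > each of {6, -1}; vs Paper: 8 > each of {4, -3}.

Paper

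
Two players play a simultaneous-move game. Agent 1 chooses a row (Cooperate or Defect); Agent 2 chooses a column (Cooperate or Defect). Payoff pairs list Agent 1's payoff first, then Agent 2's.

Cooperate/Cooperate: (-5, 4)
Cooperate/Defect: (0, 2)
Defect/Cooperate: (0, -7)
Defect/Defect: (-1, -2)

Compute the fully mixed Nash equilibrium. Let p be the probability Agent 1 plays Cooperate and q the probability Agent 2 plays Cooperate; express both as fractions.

p = 5/7, q = 1/6

Each player's mixing probability is pinned down by making the *other* player indifferent.
Agent 2 indifferent between Cooperate and Defect: p·4 + (1−p)·(-7) = p·2 + (1−p)·(-2) ⟹ (-7) + 11p = (-2) + 4p ⟹ p = 5/7.
Agent 1 indifferent between Cooperate and Defect: q·(-5) + (1−q)·0 = q·0 + (1−q)·(-1) ⟹ 0 + (-5)q = (-1) + 1q ⟹ q = 1/6.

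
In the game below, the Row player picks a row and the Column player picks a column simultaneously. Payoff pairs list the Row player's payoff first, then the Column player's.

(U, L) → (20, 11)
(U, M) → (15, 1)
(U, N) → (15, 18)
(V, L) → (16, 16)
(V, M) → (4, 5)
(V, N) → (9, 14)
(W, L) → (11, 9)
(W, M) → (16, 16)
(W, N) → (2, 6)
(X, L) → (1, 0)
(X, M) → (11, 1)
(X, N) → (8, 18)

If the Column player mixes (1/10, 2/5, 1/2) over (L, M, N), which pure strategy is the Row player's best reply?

U

The Row player's best reply maximizes expected payoff against the mix.
U: (1/10)·20 + (2/5)·15 + (1/2)·15 = 31/2
V: (1/10)·16 + (2/5)·4 + (1/2)·9 = 77/10
W: (1/10)·11 + (2/5)·16 + (1/2)·2 = 17/2
X: (1/10)·1 + (2/5)·11 + (1/2)·8 = 17/2
Highest expected payoff is 31/2, from U.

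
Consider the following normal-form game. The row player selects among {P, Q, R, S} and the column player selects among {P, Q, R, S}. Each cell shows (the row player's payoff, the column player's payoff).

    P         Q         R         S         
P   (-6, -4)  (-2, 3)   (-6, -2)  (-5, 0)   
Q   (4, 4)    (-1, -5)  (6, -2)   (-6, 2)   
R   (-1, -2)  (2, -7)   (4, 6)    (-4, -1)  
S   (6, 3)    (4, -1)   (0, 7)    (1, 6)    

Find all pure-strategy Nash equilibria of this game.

Check mutual best responses: a cell is a NE iff neither player can gain by unilaterally deviating.
The row player's best responses — vs P: S (payoff 6); vs Q: S (payoff 4); vs R: Q (payoff 6); vs S: S (payoff 1).
The column player's best responses — vs P: Q (payoff 3); vs Q: P (payoff 4); vs R: R (payoff 6); vs S: R (payoff 7).
No cell has both players best-responding. For instance, the row player's best reply to Q is S, but against S the column player prefers R over Q.

There is no pure-strategy Nash equilibrium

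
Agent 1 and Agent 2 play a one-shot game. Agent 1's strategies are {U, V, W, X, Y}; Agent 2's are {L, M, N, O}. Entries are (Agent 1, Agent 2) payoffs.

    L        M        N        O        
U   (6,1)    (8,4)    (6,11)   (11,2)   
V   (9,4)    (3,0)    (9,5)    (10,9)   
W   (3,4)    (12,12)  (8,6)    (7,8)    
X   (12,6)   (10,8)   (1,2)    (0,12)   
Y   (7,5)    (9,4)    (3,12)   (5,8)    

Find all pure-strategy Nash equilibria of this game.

Check mutual best responses: a cell is a NE iff neither player can gain by unilaterally deviating.
Agent 1's best responses — vs L: X (payoff 12); vs M: W (payoff 12); vs N: V (payoff 9); vs O: U (payoff 11).
Agent 2's best responses — vs U: N (payoff 11); vs V: O (payoff 9); vs W: M (payoff 12); vs X: O (payoff 12); vs Y: N (payoff 12).
The only mutual best response is (W, M); neither player gains by switching there.

(W, M)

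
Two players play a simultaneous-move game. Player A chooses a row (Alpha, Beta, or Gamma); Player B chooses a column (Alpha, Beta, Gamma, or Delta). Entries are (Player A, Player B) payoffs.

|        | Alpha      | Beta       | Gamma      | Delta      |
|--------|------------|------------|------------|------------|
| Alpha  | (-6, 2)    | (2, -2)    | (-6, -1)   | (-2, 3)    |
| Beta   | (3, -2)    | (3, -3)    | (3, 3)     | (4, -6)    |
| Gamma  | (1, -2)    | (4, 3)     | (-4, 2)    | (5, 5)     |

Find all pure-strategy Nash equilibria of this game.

(Beta, Gamma) and (Gamma, Delta)

Check mutual best responses: a cell is a NE iff neither player can gain by unilaterally deviating.
Player A's best responses — vs Alpha: Beta (payoff 3); vs Beta: Gamma (payoff 4); vs Gamma: Beta (payoff 3); vs Delta: Gamma (payoff 5).
Player B's best responses — vs Alpha: Delta (payoff 3); vs Beta: Gamma (payoff 3); vs Gamma: Delta (payoff 5).
Mutual best responses occur at (Beta, Gamma) and (Gamma, Delta); at each, neither player gains by switching.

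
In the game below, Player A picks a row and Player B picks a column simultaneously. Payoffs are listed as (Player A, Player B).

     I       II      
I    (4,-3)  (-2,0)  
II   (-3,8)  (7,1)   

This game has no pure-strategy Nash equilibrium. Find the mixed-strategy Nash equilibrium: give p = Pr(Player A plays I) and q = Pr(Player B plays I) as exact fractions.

Each player's mixing probability is pinned down by making the *other* player indifferent.
Player B indifferent between I and II: p·(-3) + (1−p)·8 = p·0 + (1−p)·1 ⟹ 8 + (-11)p = 1 + (-1)p ⟹ p = 7/10.
Player A indifferent between I and II: q·4 + (1−q)·(-2) = q·(-3) + (1−q)·7 ⟹ (-2) + 6q = 7 + (-10)q ⟹ q = 9/16.

p = 7/10, q = 9/16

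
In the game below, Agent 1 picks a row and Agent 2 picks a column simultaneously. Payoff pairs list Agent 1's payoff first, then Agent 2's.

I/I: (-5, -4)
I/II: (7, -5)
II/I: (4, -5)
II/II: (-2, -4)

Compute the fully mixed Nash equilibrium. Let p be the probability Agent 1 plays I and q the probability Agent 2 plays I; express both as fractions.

In a mixed NE each player is indifferent between their pure strategies, so the opponent's mix sets the indifference.
Agent 2 indifferent between I and II: p·(-4) + (1−p)·(-5) = p·(-5) + (1−p)·(-4) ⟹ (-5) + 1p = (-4) + (-1)p ⟹ p = 1/2.
Agent 1 indifferent between I and II: q·(-5) + (1−q)·7 = q·4 + (1−q)·(-2) ⟹ 7 + (-12)q = (-2) + 6q ⟹ q = 1/2.

p = 1/2, q = 1/2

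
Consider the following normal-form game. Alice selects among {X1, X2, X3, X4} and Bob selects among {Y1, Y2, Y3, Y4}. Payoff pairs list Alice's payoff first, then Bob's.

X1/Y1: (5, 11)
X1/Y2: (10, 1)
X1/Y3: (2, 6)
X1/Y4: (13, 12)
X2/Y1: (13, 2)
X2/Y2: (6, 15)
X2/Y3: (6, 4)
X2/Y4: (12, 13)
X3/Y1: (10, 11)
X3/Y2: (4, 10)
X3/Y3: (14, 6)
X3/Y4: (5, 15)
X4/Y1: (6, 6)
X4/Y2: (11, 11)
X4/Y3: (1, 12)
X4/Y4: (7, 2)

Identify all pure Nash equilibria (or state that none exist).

Check mutual best responses: a cell is a NE iff neither player can gain by unilaterally deviating.
Alice's best responses — vs Y1: X2 (payoff 13); vs Y2: X4 (payoff 11); vs Y3: X3 (payoff 14); vs Y4: X1 (payoff 13).
Bob's best responses — vs X1: Y4 (payoff 12); vs X2: Y2 (payoff 15); vs X3: Y4 (payoff 15); vs X4: Y3 (payoff 12).
The only mutual best response is (X1, Y4); neither player gains by switching there.

(X1, Y4)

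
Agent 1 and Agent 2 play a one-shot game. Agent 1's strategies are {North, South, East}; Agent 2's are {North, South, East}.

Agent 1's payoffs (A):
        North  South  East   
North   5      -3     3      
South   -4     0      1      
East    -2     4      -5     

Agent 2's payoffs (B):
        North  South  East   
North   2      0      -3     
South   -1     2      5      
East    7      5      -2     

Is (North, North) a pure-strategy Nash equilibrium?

Yes

Holding Agent 2 at North: Agent 1 gets 5 from North, versus -4 from South, -2 from East. No profitable deviation for Agent 1.
Holding Agent 1 at North: Agent 2 gets 2 from North, versus 0 from South, -3 from East. No profitable deviation for Agent 2 either.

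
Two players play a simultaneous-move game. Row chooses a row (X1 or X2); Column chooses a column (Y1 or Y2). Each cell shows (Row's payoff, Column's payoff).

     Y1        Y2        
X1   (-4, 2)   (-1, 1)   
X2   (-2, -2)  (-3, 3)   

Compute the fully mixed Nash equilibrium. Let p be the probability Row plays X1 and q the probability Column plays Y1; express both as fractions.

p = 5/6, q = 1/2

In a mixed NE each player is indifferent between their pure strategies, so the opponent's mix sets the indifference.
Column indifferent between Y1 and Y2: p·2 + (1−p)·(-2) = p·1 + (1−p)·3 ⟹ (-2) + 4p = 3 + (-2)p ⟹ p = 5/6.
Row indifferent between X1 and X2: q·(-4) + (1−q)·(-1) = q·(-2) + (1−q)·(-3) ⟹ (-1) + (-3)q = (-3) + 1q ⟹ q = 1/2.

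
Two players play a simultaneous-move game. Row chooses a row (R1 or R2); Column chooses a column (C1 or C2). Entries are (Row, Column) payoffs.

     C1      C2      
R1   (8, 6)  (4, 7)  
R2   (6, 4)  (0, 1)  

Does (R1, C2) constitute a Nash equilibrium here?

Holding Column at C2: Row gets 4 from R1, versus 0 from R2. No profitable deviation for Row.
Holding Row at R1: Column gets 7 from C2, versus 6 from C1. No profitable deviation for Column either.

Yes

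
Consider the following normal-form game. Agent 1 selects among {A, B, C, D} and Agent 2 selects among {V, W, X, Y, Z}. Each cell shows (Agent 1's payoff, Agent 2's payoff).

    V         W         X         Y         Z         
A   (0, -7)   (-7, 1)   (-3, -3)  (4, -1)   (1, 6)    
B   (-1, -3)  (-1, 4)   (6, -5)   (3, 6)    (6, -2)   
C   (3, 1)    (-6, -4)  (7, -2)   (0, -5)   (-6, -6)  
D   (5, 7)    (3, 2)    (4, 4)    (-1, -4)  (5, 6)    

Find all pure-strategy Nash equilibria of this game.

(D, V)

Check mutual best responses: a cell is a NE iff neither player can gain by unilaterally deviating.
Agent 1's best responses — vs V: D (payoff 5); vs W: D (payoff 3); vs X: C (payoff 7); vs Y: A (payoff 4); vs Z: B (payoff 6).
Agent 2's best responses — vs A: Z (payoff 6); vs B: Y (payoff 6); vs C: V (payoff 1); vs D: V (payoff 7).
The only mutual best response is (D, V); neither player gains by switching there.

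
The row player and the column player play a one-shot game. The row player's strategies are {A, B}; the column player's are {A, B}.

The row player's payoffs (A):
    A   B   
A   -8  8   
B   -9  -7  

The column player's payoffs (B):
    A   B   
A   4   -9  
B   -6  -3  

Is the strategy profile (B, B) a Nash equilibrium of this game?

No

Holding the column player at B: the row player gets -7 from B but could get 8 by switching to A. The row player has a profitable deviation.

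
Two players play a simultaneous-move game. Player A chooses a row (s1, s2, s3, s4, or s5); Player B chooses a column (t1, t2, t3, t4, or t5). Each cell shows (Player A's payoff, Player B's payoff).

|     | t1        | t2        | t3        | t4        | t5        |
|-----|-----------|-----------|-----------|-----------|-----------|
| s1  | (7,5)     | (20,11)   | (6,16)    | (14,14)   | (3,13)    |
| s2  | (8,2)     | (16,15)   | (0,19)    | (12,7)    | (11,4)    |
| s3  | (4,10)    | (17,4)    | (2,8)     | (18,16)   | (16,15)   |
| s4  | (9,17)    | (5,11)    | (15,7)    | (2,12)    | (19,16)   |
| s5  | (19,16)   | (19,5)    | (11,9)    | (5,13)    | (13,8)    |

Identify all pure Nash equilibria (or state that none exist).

Find each player's best response to every opponent strategy; NE are the intersections.
Player A's best responses — vs t1: s5 (payoff 19); vs t2: s1 (payoff 20); vs t3: s4 (payoff 15); vs t4: s3 (payoff 18); vs t5: s4 (payoff 19).
Player B's best responses — vs s1: t3 (payoff 16); vs s2: t3 (payoff 19); vs s3: t4 (payoff 16); vs s4: t1 (payoff 17); vs s5: t1 (payoff 16).
Mutual best responses occur at (s3, t4) and (s5, t1); at each, neither player gains by switching.

(s3, t4) and (s5, t1)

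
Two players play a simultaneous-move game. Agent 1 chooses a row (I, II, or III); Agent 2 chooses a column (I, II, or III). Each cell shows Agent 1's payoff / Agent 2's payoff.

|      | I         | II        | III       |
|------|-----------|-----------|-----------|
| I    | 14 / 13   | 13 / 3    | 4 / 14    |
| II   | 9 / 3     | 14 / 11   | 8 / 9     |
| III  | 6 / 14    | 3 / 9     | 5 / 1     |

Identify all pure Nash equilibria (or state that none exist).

(II, II)

Find each player's best response to every opponent strategy; NE are the intersections.
Agent 1's best responses — vs I: I (payoff 14); vs II: II (payoff 14); vs III: II (payoff 8).
Agent 2's best responses — vs I: III (payoff 14); vs II: II (payoff 11); vs III: I (payoff 14).
The only mutual best response is (II, II); neither player gains by switching there.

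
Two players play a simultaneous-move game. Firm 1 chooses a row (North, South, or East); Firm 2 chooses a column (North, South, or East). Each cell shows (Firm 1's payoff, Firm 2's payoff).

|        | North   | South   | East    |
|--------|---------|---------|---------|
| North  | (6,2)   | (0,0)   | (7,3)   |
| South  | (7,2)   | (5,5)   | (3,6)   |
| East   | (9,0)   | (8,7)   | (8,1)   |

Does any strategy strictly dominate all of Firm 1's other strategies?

Check whether one of Firm 1's strategies beats all alternatives regardless of what the opponent does.
East strictly dominates: vs North: 9 > each of {6, 7}; vs South: 8 > each of {0, 5}; vs East: 8 > each of {7, 3}.

East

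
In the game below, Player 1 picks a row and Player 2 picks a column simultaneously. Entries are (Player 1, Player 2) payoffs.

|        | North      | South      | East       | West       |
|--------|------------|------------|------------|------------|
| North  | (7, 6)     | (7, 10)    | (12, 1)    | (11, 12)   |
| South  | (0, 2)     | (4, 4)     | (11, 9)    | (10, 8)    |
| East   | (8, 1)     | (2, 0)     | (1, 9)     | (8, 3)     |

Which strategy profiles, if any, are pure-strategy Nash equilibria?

Check mutual best responses: a cell is a NE iff neither player can gain by unilaterally deviating.
Player 1's best responses — vs North: East (payoff 8); vs South: North (payoff 7); vs East: North (payoff 12); vs West: North (payoff 11).
Player 2's best responses — vs North: West (payoff 12); vs South: East (payoff 9); vs East: East (payoff 9).
The only mutual best response is (North, West); neither player gains by switching there.

(North, West)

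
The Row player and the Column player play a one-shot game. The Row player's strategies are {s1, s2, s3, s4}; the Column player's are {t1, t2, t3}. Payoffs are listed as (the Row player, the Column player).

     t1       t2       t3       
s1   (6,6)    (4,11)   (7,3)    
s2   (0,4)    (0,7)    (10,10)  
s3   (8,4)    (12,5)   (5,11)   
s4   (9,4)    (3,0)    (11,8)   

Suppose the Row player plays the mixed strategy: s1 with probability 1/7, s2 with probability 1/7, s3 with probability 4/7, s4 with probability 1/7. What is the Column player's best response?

t3

Compute the Column player's expected payoff from each pure strategy against the given mix.
t1: (1/7)·6 + (1/7)·4 + (4/7)·4 + (1/7)·4 = 30/7
t2: (1/7)·11 + (1/7)·7 + (4/7)·5 + (1/7)·0 = 38/7
t3: (1/7)·3 + (1/7)·10 + (4/7)·11 + (1/7)·8 = 65/7
Highest expected payoff is 65/7, from t3.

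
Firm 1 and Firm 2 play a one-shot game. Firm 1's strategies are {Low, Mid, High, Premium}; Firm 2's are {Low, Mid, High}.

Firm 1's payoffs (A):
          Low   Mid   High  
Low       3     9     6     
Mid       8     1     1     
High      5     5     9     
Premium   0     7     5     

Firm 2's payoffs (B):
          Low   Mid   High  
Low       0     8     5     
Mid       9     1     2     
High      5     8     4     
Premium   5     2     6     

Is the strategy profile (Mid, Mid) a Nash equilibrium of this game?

No

Holding Firm 2 at Mid: Firm 1 gets 1 from Mid but could get 9 by switching to Low. Firm 1 has a profitable deviation.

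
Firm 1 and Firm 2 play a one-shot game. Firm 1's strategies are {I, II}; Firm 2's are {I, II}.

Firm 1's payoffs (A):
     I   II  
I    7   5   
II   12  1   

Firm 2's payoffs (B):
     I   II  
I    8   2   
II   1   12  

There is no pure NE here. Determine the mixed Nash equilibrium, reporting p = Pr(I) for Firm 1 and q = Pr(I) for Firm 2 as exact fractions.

p = 11/17, q = 4/9

Each player's mixing probability is pinned down by making the *other* player indifferent.
Firm 2 indifferent between I and II: p·8 + (1−p)·1 = p·2 + (1−p)·12 ⟹ 1 + 7p = 12 + (-10)p ⟹ p = 11/17.
Firm 1 indifferent between I and II: q·7 + (1−q)·5 = q·12 + (1−q)·1 ⟹ 5 + 2q = 1 + 11q ⟹ q = 4/9.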